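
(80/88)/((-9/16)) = -160/99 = -1.62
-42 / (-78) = 7 / 13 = 0.54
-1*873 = -873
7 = 7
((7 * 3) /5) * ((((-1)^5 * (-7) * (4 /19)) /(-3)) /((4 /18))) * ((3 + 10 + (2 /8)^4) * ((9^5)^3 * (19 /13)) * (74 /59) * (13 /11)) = -11183860730350942763157 /207680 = -53851409525957929.33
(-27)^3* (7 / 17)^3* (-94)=634619286 / 4913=129171.44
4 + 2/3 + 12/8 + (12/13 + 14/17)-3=4.91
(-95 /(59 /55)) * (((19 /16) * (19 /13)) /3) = -1886225 /36816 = -51.23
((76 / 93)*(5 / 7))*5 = 1900 / 651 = 2.92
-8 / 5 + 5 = 17 / 5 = 3.40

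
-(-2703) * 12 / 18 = 1802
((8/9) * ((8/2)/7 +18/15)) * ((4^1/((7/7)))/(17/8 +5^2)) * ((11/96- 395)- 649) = -1603408/6615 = -242.39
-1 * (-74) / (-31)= -74 / 31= -2.39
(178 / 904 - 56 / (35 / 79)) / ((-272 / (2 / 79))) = 285219 / 24281440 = 0.01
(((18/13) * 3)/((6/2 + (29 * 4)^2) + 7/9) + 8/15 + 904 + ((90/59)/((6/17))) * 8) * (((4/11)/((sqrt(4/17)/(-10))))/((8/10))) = -3272076552595 * sqrt(17)/1533061959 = -8800.11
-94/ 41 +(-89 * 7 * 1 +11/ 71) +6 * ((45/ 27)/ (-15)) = -625.80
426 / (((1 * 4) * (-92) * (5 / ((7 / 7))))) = -213 / 920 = -0.23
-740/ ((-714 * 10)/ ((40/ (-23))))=-1480/ 8211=-0.18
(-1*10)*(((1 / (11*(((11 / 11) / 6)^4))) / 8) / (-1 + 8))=-1620 / 77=-21.04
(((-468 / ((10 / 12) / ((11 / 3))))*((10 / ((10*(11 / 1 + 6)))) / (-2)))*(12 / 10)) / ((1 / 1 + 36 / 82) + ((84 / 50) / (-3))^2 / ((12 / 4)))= 47.08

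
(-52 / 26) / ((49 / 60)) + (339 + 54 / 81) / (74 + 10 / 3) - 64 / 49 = 7243 / 11368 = 0.64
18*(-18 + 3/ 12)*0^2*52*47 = 0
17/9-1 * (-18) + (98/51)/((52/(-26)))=2896/153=18.93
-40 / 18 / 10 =-2 / 9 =-0.22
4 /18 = 0.22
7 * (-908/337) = -6356/337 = -18.86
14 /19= 0.74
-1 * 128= -128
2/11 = 0.18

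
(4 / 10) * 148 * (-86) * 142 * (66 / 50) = -954294.53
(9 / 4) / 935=9 / 3740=0.00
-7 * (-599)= 4193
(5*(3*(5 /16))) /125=3 /80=0.04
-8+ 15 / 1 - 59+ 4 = -48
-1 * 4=-4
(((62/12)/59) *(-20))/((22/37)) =-5735/1947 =-2.95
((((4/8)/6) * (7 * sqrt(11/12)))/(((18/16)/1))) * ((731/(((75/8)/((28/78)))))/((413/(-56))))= -4584832 * sqrt(33)/13978575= -1.88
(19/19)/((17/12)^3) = 1728/4913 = 0.35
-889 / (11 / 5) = -4445 / 11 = -404.09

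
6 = 6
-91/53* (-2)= 3.43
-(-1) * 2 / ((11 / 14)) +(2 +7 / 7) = 5.55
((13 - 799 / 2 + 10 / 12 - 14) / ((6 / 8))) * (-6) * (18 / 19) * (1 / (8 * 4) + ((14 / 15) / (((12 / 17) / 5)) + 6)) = 4365559 / 114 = 38294.38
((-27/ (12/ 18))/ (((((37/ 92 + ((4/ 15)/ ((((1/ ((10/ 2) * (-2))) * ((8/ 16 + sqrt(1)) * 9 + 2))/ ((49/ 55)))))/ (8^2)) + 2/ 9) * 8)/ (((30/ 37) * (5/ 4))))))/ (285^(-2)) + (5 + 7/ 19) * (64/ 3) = -174123140612389/ 259918784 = -669913.65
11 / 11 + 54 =55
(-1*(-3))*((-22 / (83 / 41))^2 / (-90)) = -406802 / 103335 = -3.94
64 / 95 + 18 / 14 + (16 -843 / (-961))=12037818 / 639065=18.84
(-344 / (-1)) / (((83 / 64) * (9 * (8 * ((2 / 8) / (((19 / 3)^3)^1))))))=75503872 / 20169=3743.56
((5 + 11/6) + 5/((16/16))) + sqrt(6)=14.28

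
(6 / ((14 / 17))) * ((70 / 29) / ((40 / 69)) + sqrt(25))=54213 / 812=66.76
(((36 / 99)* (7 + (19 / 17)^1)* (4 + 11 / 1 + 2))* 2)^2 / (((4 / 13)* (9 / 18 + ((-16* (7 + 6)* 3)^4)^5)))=7922304 / 19386845961737862706523643587350781267817011573594618069113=0.00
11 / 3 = 3.67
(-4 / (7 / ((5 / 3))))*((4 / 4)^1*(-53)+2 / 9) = 9500 / 189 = 50.26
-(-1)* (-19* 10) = -190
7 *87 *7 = 4263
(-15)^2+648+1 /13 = 11350 /13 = 873.08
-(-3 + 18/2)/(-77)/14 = 3/539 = 0.01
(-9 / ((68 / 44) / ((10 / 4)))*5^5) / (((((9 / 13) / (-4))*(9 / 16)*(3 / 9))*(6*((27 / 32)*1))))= 1144000000 / 4131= 276930.53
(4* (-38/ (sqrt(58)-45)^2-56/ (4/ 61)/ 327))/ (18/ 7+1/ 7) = -13320341456/ 3434092851-720* sqrt(58)/ 552727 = -3.89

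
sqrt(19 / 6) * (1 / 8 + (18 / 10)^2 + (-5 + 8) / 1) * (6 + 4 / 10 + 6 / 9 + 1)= 154033 * sqrt(114) / 18000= 91.37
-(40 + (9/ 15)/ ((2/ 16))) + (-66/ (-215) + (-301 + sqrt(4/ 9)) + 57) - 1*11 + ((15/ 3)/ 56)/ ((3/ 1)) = -3597511/ 12040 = -298.80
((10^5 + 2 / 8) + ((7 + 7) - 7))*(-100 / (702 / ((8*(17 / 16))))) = -56670775 / 468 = -121091.40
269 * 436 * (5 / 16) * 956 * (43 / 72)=1506659585 / 72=20925827.57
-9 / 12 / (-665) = 3 / 2660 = 0.00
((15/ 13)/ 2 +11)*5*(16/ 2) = 6020/ 13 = 463.08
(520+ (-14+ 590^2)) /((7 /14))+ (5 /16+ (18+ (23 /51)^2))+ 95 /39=697232.95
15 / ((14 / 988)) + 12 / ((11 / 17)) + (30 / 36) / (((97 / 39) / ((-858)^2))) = 1850295396 / 7469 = 247730.00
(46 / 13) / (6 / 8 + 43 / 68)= 1564 / 611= 2.56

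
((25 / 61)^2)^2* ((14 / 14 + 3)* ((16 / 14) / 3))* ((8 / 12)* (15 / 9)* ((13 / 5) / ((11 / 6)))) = 650000000 / 9595167813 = 0.07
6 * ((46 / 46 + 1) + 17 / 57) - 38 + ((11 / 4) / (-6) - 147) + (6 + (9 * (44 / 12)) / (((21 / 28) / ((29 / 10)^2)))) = 2329831 / 11400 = 204.37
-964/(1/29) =-27956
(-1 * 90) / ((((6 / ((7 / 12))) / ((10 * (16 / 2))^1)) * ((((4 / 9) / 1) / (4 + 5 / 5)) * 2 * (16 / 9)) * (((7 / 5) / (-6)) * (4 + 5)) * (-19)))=-16875 / 304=-55.51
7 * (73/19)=511/19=26.89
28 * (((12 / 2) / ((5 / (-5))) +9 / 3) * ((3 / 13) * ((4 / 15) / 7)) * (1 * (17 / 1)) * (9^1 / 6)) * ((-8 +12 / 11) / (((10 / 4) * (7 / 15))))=111.52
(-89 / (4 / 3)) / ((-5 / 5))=267 / 4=66.75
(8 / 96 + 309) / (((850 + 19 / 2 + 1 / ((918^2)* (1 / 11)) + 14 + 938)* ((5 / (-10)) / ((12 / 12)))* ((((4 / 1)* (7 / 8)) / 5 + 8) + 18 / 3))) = -1736479620 / 74803132313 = -0.02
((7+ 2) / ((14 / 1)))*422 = 1899 / 7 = 271.29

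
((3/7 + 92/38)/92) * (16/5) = 1516/15295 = 0.10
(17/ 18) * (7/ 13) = 119/ 234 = 0.51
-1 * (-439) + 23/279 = 122504/279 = 439.08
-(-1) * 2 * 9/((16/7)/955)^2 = 402203025/128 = 3142211.13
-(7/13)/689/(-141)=7/1262937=0.00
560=560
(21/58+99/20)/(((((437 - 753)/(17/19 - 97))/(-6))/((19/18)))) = -11869/1160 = -10.23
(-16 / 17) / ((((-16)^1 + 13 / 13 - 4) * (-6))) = -0.01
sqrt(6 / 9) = 0.82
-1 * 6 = -6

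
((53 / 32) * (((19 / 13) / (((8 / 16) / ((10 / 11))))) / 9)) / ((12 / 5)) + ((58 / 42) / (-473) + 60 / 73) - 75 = -18257637623 / 246800736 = -73.98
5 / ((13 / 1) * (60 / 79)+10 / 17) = 1343 / 2810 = 0.48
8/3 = 2.67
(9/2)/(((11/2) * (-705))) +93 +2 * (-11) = 183532/2585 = 71.00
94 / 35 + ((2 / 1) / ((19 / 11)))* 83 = 98.79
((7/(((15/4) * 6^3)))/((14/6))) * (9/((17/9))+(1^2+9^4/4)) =6.10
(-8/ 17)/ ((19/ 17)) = -8/ 19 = -0.42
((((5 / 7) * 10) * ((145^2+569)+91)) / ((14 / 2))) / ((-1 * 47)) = -1084250 / 2303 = -470.80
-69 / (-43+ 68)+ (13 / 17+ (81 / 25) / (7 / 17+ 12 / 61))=3.33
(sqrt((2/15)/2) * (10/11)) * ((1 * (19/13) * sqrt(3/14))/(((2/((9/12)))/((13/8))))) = 57 * sqrt(70)/4928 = 0.10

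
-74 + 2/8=-73.75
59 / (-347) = -59 / 347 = -0.17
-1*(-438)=438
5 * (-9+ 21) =60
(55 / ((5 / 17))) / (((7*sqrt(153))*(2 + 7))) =11*sqrt(17) / 189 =0.24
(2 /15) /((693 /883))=1766 /10395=0.17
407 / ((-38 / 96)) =-1028.21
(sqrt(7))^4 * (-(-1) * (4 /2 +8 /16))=245 /2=122.50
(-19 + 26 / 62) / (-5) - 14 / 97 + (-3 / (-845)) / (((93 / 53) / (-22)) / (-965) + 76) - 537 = -115906021619116171 / 217285159617695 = -533.43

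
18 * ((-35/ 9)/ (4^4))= -35/ 128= -0.27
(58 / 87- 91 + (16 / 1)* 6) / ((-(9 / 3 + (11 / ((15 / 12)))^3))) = -0.01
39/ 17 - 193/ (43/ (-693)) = 2275410/ 731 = 3112.74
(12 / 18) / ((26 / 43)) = 43 / 39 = 1.10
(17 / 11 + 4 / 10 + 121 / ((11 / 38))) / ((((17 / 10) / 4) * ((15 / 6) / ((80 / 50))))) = 2956416 / 4675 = 632.39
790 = 790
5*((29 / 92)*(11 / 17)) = 1595 / 1564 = 1.02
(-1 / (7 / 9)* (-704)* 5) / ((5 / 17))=107712 / 7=15387.43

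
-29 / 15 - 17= -284 / 15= -18.93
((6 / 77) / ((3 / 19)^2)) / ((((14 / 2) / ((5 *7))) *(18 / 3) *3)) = 1805 / 2079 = 0.87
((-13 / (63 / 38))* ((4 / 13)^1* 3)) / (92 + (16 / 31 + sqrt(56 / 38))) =-21397192 / 273448259 + 73036* sqrt(133) / 820344777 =-0.08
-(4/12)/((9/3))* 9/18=-1/18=-0.06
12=12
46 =46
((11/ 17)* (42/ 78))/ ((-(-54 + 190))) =-77/ 30056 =-0.00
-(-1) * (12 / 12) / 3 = 0.33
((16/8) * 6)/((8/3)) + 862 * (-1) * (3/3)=-857.50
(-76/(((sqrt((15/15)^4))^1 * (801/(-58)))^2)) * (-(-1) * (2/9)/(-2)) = 255664/5774409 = 0.04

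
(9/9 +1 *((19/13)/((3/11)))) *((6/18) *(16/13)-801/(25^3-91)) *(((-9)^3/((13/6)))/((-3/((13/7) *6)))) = 2910148560/1020929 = 2850.49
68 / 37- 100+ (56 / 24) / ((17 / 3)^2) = -98.09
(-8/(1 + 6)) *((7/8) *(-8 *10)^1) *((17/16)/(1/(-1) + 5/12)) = -1020/7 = -145.71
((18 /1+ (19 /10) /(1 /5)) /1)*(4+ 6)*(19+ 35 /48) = 5425.52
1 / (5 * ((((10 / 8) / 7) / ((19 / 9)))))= 532 / 225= 2.36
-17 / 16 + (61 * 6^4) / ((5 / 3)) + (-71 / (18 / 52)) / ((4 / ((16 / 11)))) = 375074977 / 7920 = 47357.95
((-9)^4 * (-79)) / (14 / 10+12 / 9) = -7774785 / 41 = -189628.90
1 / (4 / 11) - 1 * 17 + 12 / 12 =-53 / 4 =-13.25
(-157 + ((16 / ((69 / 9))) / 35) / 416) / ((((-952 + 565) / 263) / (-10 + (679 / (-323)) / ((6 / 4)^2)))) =-597175910131 / 511879095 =-1166.63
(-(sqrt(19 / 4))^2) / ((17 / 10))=-95 / 34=-2.79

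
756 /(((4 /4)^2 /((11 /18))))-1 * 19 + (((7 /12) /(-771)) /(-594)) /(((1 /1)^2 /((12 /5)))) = 1014412417 /2289870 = 443.00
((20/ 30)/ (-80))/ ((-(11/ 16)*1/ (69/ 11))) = 46/ 605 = 0.08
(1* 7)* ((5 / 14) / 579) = 5 / 1158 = 0.00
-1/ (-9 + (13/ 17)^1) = 17/ 140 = 0.12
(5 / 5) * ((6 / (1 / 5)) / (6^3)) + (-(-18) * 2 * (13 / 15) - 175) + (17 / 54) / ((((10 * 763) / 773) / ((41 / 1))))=-5865247 / 41202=-142.35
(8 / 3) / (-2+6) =2 / 3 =0.67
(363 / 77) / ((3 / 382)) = 4202 / 7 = 600.29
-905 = -905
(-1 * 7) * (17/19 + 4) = -651/19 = -34.26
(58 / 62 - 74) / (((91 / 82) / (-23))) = 4271790 / 2821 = 1514.28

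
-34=-34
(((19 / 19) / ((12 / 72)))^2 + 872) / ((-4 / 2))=-454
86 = 86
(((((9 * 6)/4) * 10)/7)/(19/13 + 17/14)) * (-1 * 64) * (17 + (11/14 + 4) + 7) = -45264960/3409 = -13278.08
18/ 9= 2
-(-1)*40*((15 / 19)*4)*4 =9600 / 19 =505.26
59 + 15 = 74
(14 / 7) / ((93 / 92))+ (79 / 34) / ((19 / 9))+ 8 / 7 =1775533 / 420546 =4.22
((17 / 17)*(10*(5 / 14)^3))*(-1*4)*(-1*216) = 135000 / 343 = 393.59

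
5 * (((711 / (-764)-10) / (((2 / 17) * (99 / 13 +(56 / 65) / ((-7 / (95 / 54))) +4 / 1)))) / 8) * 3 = -747456255 / 48908224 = -15.28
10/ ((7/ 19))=190/ 7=27.14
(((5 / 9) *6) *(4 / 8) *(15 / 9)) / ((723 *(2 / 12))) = 50 / 2169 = 0.02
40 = 40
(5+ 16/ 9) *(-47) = -318.56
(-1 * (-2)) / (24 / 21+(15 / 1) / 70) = 28 / 19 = 1.47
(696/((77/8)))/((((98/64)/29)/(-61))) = -83539.18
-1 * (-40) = 40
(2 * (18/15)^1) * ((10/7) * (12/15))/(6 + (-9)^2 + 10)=96/3395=0.03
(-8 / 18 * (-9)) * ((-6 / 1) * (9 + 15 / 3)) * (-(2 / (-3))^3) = -896 / 9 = -99.56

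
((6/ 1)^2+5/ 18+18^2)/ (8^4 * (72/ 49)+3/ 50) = 0.06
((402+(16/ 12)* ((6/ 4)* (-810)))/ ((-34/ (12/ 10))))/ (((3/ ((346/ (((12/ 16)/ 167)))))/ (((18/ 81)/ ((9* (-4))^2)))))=11729746/ 61965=189.30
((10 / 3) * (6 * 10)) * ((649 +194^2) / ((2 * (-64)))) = -957125 / 16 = -59820.31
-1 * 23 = -23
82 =82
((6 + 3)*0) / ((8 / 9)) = 0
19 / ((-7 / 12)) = -228 / 7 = -32.57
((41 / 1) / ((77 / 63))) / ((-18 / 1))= -41 / 22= -1.86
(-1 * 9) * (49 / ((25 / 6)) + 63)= -672.84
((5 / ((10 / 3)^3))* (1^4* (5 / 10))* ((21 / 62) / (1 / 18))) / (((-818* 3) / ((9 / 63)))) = -243 / 10143200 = -0.00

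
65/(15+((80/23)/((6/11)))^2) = 61893/53003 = 1.17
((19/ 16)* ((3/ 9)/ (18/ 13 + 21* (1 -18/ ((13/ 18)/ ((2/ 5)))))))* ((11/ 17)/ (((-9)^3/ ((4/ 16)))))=13585/ 28917528768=0.00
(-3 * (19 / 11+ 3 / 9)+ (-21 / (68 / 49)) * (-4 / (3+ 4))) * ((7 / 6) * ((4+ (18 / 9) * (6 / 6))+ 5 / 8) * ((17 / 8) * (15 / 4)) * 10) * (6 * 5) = 64136625 / 1408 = 45551.58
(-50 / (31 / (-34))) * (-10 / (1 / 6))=-102000 / 31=-3290.32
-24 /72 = -1 /3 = -0.33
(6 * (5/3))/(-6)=-5/3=-1.67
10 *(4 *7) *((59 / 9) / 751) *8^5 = 541327360 / 6759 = 80089.86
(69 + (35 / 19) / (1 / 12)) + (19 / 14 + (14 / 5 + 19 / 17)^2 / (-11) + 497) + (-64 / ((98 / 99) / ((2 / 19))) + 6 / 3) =86312473407 / 147982450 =583.26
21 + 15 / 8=183 / 8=22.88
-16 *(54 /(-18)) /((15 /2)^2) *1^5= 0.85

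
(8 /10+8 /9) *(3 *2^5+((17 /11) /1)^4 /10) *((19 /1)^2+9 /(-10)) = 967368099139 /16471125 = 58731.15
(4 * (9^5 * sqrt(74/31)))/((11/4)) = 944784 * sqrt(2294)/341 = 132701.20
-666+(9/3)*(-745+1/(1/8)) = -2877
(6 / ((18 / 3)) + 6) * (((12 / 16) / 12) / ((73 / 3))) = 21 / 1168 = 0.02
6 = 6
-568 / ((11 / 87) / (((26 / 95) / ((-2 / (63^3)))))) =153715017.39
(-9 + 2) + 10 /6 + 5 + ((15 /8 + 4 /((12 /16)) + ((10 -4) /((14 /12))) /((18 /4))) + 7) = 841 /56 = 15.02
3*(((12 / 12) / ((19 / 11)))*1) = 33 / 19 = 1.74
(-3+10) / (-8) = -7 / 8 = -0.88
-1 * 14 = -14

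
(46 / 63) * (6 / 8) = 23 / 42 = 0.55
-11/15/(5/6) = -22/25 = -0.88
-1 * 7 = -7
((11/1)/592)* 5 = 55/592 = 0.09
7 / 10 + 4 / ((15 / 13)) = 25 / 6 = 4.17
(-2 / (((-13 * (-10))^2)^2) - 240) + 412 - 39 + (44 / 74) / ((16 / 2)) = 703136118713 / 5283785000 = 133.07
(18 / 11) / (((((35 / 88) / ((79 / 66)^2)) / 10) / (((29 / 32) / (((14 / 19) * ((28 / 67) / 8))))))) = 230398997 / 166012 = 1387.85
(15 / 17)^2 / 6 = 75 / 578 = 0.13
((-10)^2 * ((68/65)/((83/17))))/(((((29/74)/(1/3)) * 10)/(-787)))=-134646256/93873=-1434.34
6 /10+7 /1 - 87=-397 /5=-79.40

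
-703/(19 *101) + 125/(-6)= -12847/606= -21.20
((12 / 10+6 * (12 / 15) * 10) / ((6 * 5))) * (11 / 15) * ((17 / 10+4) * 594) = 2544993 / 625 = 4071.99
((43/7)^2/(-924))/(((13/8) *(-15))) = 3698/2207205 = 0.00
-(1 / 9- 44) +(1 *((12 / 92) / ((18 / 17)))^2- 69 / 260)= 1500516 / 34385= 43.64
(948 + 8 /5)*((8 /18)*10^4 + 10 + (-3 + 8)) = 38112196 /9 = 4234688.44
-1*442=-442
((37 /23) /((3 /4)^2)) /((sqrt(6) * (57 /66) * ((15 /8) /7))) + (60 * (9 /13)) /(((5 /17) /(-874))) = -1604664 /13 + 364672 * sqrt(6) /176985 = -123430.65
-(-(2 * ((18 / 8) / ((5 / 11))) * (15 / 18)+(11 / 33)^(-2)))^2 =-4761 / 16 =-297.56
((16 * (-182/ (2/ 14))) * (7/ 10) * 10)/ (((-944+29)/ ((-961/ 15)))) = -137123168/ 13725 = -9990.76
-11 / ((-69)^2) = -11 / 4761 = -0.00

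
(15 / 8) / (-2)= -15 / 16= -0.94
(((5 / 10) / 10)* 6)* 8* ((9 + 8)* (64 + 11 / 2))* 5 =14178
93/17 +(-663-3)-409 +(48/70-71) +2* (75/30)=-675232/595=-1134.84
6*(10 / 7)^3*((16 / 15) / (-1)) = -6400 / 343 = -18.66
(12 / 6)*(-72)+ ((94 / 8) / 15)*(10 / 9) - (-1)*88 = -55.13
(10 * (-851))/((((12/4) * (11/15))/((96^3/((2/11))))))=-18822758400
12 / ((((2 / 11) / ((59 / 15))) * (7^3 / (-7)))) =-1298 / 245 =-5.30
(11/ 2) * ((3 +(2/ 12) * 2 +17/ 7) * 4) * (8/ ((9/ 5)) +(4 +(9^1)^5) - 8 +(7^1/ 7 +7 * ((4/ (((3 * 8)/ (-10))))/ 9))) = 7485182.49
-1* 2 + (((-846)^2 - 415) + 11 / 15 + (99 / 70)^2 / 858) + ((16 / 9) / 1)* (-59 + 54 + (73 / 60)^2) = 7381399520801 / 10319400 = 715293.48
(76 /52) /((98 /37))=703 /1274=0.55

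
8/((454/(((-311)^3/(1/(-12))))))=1443851088/227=6360577.48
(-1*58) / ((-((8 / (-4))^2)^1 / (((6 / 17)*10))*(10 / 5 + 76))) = 145 / 221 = 0.66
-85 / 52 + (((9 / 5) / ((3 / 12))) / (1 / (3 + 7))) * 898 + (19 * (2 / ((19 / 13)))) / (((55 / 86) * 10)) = 924615561 / 14300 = 64658.43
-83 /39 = -2.13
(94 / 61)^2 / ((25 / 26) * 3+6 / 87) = 6662344 / 8286667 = 0.80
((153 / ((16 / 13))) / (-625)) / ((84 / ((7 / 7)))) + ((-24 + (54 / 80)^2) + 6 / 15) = -101267 / 4375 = -23.15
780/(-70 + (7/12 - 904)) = -0.80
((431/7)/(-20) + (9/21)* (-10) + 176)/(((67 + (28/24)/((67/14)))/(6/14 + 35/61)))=507758763/201996620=2.51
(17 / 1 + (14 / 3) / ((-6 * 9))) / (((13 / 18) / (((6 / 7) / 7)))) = 5480 / 1911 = 2.87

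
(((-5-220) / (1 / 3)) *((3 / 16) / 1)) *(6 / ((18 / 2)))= -675 / 8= -84.38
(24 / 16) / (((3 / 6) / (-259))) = -777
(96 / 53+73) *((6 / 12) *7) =261.84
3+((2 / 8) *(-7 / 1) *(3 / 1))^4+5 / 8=195409 / 256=763.32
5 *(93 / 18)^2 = 4805 / 36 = 133.47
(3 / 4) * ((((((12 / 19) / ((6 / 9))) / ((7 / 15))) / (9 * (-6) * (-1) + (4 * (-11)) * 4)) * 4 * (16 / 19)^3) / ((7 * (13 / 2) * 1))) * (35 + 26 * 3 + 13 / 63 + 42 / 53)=-140319866880 / 1878700628987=-0.07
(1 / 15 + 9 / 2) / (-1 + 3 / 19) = -5.42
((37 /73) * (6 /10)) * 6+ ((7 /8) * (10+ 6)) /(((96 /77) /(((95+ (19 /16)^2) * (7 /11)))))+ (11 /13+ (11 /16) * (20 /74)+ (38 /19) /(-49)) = 24374800715409 /35236597760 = 691.75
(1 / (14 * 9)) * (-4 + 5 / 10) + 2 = 71 / 36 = 1.97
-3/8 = -0.38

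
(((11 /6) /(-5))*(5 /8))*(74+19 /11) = -833 /48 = -17.35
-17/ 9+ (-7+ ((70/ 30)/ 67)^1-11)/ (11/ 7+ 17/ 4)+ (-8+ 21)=788776/ 98289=8.03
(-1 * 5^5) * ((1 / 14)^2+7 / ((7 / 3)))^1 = -1840625 / 196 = -9390.94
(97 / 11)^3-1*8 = 902025 / 1331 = 677.70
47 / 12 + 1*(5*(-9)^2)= 4907 / 12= 408.92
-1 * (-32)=32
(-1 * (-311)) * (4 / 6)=622 / 3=207.33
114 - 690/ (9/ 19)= -4028/ 3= -1342.67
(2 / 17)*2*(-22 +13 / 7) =-564 / 119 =-4.74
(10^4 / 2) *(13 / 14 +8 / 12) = 167500 / 21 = 7976.19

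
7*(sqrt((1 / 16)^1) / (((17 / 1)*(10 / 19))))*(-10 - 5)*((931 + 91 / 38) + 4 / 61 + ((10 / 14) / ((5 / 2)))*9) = -45564153 / 16592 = -2746.15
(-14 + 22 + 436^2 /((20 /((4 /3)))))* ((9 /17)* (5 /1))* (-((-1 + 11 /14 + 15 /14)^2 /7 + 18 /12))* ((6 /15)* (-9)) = 5654551032 /29155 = 193947.90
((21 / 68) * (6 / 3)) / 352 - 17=-203435 / 11968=-17.00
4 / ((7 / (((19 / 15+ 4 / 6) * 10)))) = 232 / 21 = 11.05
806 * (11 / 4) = 4433 / 2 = 2216.50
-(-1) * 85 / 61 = 85 / 61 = 1.39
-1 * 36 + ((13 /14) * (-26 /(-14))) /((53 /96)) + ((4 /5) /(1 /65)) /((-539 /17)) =-34.52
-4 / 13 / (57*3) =-4 / 2223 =-0.00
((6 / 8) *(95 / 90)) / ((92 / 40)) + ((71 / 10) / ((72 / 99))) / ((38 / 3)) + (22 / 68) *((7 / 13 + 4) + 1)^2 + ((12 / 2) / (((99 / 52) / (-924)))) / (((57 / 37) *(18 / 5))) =-2787973117301 / 5423764320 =-514.03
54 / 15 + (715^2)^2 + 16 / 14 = 261351000629.74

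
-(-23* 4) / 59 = 92 / 59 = 1.56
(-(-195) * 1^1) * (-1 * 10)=-1950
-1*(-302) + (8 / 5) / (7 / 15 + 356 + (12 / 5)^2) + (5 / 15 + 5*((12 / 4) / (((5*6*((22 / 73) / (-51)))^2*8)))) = 2284740222503 / 6311437440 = 362.00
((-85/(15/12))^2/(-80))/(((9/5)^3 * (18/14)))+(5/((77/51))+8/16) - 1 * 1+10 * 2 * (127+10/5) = 2601868883/1010394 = 2575.10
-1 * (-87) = 87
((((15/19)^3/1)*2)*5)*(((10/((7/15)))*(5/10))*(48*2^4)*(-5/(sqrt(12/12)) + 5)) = 0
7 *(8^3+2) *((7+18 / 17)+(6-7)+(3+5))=921088 / 17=54181.65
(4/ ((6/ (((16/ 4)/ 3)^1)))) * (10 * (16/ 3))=1280/ 27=47.41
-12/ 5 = -2.40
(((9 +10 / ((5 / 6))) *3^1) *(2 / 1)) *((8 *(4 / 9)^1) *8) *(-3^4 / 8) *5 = -181440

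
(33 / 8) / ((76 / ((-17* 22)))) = -6171 / 304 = -20.30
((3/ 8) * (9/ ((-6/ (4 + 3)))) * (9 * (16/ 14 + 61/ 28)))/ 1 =-7533/ 64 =-117.70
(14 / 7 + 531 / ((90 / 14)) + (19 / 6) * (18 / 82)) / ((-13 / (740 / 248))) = -1293927 / 66092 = -19.58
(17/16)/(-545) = -17/8720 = -0.00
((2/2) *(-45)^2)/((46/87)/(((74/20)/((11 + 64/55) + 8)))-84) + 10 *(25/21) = -787685725/60318888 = -13.06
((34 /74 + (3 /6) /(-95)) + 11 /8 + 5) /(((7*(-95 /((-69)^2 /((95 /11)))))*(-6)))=0.94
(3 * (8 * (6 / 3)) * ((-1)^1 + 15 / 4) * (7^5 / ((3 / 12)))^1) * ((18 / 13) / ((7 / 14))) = 319467456 / 13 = 24574419.69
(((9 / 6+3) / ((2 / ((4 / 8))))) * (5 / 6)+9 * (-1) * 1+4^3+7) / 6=1007 / 96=10.49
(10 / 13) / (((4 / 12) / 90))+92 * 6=9876 / 13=759.69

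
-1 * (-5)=5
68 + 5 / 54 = 3677 / 54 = 68.09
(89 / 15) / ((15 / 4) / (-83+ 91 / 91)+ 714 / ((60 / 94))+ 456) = 0.00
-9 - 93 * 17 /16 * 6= -4815 /8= -601.88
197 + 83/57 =11312/57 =198.46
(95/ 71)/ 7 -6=-2887/ 497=-5.81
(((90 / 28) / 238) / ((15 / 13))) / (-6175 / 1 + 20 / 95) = -247 / 130304524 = -0.00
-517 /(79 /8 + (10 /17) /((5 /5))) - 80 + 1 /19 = -3497465 /27037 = -129.36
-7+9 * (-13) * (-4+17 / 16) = 5387 / 16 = 336.69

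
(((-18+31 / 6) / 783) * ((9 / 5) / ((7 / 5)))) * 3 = -11 / 174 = -0.06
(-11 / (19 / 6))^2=4356 / 361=12.07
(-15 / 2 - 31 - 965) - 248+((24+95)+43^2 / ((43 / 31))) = 401 / 2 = 200.50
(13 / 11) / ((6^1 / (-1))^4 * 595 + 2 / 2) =1 / 652487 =0.00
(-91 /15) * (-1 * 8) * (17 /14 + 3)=3068 /15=204.53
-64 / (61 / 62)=-3968 / 61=-65.05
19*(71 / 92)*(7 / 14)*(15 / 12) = 6745 / 736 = 9.16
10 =10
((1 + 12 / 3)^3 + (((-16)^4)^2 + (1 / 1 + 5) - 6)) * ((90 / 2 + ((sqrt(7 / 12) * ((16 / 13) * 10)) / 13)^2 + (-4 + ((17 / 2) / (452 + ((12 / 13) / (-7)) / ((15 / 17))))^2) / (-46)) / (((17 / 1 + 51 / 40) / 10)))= 1087831839067354514612833578475 / 10148481147730748576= 107191590862.89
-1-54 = -55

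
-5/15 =-1/3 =-0.33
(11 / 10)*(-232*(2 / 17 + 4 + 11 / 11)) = -111012 / 85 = -1306.02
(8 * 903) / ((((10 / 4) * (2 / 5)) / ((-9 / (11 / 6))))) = -390096 / 11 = -35463.27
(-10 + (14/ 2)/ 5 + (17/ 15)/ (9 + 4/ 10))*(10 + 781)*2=-9457196/ 705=-13414.46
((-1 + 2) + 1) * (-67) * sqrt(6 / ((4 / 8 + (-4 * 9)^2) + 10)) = -4 * sqrt(871) / 13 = -9.08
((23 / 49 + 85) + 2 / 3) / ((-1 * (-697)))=12662 / 102459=0.12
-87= -87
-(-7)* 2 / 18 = 7 / 9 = 0.78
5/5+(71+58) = 130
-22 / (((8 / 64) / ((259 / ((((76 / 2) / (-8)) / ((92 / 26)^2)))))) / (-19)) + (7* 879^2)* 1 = 528211327 / 169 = 3125510.81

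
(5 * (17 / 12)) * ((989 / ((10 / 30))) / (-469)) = -84065 / 1876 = -44.81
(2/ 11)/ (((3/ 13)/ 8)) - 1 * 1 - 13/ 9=382/ 99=3.86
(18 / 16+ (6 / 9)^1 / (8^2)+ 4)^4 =59072816401 / 84934656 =695.51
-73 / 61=-1.20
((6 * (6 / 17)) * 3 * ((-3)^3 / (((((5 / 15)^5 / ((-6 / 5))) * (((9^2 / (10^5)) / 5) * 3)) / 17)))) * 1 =1749600000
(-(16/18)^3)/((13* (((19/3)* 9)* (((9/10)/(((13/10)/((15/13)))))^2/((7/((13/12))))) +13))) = -2422784/835421607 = -0.00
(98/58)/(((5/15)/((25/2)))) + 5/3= 11315/174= 65.03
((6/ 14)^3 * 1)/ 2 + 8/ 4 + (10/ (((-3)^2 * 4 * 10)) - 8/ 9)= 14549/ 12348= 1.18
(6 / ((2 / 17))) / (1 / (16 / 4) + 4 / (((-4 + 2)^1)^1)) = -204 / 7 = -29.14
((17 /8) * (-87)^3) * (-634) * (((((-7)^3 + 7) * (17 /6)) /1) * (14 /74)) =-5912088663222 /37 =-159786180087.08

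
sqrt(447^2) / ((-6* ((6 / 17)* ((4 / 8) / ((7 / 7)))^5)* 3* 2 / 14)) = -141848 / 9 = -15760.89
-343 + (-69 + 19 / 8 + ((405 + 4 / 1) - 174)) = -1397 / 8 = -174.62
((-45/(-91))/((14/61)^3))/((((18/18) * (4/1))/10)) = 51070725/499408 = 102.26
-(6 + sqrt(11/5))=-6 - sqrt(55)/5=-7.48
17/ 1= 17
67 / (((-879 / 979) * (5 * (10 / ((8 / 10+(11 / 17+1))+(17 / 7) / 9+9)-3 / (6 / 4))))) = 2057783596 / 158083755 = 13.02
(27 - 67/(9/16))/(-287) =829/2583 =0.32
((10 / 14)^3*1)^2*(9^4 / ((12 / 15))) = 512578125 / 470596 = 1089.21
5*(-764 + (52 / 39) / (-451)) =-3820.01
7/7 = 1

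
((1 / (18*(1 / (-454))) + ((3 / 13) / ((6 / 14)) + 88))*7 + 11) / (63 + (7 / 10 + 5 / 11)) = 5845730 / 825669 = 7.08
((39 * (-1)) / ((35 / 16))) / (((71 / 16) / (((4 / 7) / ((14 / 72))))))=-1437696 / 121765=-11.81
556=556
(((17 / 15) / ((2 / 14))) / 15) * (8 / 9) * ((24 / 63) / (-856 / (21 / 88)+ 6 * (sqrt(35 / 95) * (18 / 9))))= -681266432 / 13644880257825 - 13328 * sqrt(133) / 1516097806425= -0.00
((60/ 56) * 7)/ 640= 3/ 256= 0.01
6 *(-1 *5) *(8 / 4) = -60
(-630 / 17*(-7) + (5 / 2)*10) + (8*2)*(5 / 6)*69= 20475 / 17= 1204.41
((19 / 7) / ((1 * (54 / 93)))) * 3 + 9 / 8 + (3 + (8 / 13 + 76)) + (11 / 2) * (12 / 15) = 1082873 / 10920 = 99.16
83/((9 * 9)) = 83/81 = 1.02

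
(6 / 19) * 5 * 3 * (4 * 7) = 2520 / 19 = 132.63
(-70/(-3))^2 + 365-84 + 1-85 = 6673/9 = 741.44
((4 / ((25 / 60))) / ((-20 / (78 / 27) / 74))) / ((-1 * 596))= 1924 / 11175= 0.17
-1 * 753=-753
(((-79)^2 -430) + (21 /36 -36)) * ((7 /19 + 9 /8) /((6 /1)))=15732689 /10944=1437.56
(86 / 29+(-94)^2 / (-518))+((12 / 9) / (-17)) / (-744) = -1004066617 / 71249346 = -14.09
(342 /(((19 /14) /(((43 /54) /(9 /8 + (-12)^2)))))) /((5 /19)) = 2128 /405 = 5.25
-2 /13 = -0.15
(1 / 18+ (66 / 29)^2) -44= -586823 / 15138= -38.76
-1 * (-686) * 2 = 1372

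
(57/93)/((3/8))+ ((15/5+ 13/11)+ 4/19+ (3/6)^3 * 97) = 2822525/155496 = 18.15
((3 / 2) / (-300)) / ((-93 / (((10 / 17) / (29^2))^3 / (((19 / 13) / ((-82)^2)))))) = 437060 / 5163822446720991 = 0.00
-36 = -36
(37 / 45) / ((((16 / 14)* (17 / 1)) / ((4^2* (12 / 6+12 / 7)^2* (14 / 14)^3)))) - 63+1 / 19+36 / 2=-3622714 / 101745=-35.61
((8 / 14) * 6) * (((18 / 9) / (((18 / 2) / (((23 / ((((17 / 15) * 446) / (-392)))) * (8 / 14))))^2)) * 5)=1895936000 / 43115043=43.97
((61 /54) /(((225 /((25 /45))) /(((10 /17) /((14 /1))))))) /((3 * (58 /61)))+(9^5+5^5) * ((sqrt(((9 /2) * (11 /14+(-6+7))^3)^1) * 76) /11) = 3721 /90568044+63284250 * sqrt(7) /77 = 2174472.56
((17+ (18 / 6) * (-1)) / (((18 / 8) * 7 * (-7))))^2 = 64 / 3969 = 0.02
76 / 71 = 1.07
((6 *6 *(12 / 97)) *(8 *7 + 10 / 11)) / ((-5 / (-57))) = 15414624 / 5335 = 2889.34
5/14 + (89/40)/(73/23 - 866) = 281453/793800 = 0.35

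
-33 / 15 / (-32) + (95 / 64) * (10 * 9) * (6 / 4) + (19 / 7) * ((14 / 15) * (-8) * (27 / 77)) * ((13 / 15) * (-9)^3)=577850131 / 123200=4690.34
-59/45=-1.31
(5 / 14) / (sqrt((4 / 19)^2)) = 95 / 56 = 1.70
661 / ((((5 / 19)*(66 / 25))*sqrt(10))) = 12559*sqrt(10) / 132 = 300.87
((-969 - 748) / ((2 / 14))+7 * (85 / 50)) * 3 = -36021.30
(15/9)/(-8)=-5/24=-0.21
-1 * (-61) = 61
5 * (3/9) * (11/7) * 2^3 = 440/21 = 20.95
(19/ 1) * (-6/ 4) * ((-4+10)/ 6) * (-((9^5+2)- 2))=1682896.50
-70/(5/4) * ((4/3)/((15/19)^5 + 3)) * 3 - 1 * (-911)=863040377/1023459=843.26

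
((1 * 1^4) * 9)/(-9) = -1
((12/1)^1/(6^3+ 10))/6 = 0.01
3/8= 0.38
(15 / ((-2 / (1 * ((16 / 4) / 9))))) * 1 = -10 / 3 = -3.33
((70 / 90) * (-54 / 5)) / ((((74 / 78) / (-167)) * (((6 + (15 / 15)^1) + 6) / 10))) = 42084 / 37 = 1137.41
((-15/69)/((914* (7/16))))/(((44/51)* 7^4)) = -510/1943242147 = -0.00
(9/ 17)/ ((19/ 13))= 117/ 323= 0.36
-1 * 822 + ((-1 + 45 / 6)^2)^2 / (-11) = -173233 / 176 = -984.28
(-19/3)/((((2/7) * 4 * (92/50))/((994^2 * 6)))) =-821304925/46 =-17854454.89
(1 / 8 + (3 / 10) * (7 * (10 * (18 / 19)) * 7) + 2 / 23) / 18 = 162535 / 20976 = 7.75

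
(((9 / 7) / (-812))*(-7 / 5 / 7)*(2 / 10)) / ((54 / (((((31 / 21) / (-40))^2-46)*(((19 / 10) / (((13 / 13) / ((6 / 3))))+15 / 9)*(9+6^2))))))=-1330722199 / 100265760000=-0.01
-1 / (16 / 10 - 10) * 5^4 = 3125 / 42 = 74.40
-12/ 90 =-2/ 15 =-0.13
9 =9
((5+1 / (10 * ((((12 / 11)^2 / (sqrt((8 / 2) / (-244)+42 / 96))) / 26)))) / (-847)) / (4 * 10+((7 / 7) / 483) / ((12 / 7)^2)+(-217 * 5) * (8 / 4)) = 897 * sqrt(25071) / 180737767420+49680 / 17925631031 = 0.00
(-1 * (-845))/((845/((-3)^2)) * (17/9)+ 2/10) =342225/71906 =4.76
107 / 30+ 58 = 61.57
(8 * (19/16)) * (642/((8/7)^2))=298851/64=4669.55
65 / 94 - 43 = -3977 / 94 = -42.31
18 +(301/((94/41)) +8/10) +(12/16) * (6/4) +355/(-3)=185437/5640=32.88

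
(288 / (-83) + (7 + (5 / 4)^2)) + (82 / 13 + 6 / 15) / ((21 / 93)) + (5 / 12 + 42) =139968779 / 1812720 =77.21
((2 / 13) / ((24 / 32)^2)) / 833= 32 / 97461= 0.00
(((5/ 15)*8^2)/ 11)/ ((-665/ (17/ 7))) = -1088/ 153615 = -0.01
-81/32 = -2.53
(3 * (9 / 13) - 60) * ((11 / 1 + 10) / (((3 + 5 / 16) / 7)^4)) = -2488206163968 / 102576253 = -24257.14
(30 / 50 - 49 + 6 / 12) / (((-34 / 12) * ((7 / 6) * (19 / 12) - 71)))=-103464 / 423215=-0.24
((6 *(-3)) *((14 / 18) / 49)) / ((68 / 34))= -0.14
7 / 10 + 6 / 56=113 / 140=0.81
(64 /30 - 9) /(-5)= 103 /75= 1.37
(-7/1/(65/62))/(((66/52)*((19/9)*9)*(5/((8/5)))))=-6944/78375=-0.09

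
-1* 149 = -149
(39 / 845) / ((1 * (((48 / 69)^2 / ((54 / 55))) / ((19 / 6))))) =271377 / 915200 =0.30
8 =8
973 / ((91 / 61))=8479 / 13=652.23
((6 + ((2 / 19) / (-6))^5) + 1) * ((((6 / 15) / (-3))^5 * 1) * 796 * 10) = -214568201011712 / 91381981156875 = -2.35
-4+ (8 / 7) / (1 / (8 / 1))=36 / 7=5.14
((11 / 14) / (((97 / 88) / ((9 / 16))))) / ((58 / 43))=46827 / 157528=0.30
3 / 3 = 1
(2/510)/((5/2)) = 2/1275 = 0.00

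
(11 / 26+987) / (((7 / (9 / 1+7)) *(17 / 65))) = 1026920 / 119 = 8629.58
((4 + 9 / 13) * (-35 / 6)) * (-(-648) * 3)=-691740 / 13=-53210.77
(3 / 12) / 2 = 0.12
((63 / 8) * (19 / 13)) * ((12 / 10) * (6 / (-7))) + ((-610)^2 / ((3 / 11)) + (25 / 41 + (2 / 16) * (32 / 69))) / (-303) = -503092585363 / 111434310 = -4514.70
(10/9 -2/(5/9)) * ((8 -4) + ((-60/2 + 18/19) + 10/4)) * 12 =673.57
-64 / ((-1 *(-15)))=-64 / 15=-4.27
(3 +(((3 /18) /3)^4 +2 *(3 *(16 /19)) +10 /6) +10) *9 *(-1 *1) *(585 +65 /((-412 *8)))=-75833956503565 /730446336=-103818.66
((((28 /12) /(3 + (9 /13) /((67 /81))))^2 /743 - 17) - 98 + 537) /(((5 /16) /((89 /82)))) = 1122036992597978 /765540338247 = 1465.68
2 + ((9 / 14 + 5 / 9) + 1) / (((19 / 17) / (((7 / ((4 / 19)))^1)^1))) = 4853 / 72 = 67.40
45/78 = 15/26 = 0.58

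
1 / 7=0.14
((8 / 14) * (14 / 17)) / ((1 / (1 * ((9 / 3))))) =24 / 17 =1.41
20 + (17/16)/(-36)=11503/576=19.97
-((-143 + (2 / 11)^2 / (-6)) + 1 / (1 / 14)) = 129.01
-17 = -17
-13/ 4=-3.25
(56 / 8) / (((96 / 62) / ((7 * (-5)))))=-7595 / 48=-158.23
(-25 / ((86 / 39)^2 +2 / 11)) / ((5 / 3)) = -250965 / 84398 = -2.97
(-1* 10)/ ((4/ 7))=-35/ 2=-17.50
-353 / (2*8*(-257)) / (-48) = -353 / 197376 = -0.00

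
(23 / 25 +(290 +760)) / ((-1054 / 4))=-52546 / 13175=-3.99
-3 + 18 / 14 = -1.71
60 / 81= 20 / 27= 0.74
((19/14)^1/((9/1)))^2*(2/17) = 361/134946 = 0.00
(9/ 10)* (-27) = -243/ 10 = -24.30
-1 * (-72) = 72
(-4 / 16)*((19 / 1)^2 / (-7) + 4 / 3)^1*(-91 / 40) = -2743 / 96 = -28.57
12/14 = 6/7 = 0.86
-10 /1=-10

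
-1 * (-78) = 78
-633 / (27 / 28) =-5908 / 9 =-656.44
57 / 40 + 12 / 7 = 879 / 280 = 3.14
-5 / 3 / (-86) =0.02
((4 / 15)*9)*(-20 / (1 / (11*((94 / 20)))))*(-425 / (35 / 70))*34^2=2438420160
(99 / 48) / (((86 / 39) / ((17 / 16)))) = 21879 / 22016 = 0.99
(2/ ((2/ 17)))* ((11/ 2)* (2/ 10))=187/ 10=18.70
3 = 3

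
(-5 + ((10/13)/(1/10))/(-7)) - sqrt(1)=-646/91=-7.10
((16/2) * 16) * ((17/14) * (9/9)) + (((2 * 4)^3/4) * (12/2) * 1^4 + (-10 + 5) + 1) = 6436/7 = 919.43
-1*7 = -7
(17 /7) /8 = 17 /56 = 0.30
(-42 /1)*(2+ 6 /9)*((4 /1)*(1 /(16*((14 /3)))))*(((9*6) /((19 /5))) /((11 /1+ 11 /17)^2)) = -1445 /2299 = -0.63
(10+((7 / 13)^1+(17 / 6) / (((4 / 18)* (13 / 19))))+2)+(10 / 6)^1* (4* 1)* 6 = 3701 / 52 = 71.17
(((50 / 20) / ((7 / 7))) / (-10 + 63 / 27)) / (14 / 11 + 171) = -33 / 17434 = -0.00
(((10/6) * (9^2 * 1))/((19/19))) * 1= 135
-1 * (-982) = 982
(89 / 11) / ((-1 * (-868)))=89 / 9548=0.01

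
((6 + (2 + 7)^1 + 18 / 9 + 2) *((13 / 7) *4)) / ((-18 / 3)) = -494 / 21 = -23.52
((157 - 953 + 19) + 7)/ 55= -14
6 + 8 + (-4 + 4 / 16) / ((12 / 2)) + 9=179 / 8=22.38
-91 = -91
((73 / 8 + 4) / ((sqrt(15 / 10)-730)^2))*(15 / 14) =225 / (4*(1460-sqrt(6))^2) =0.00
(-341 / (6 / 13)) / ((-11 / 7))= 2821 / 6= 470.17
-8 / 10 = -4 / 5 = -0.80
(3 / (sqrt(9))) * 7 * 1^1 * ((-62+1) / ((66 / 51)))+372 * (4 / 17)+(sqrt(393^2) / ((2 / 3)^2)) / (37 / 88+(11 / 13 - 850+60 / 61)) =-316875348365 / 1301506162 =-243.47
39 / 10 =3.90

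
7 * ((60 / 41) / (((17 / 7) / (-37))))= -108780 / 697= -156.07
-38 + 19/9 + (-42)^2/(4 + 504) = -37052/1143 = -32.42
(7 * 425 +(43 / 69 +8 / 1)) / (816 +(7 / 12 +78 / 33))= 1294040 / 355189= 3.64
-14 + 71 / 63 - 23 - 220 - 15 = -17065 / 63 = -270.87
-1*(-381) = 381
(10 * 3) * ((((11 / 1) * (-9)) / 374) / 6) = -45 / 34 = -1.32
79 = 79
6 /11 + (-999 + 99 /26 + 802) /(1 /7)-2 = -387187 /286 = -1353.80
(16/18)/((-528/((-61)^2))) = -3721/594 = -6.26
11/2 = 5.50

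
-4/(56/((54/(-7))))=27/49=0.55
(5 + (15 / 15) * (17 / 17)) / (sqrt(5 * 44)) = 3 * sqrt(55) / 55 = 0.40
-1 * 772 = -772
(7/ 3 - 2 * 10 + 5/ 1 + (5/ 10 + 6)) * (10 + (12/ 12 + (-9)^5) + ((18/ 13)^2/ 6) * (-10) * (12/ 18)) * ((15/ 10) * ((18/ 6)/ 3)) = 184588967/ 338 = 546121.20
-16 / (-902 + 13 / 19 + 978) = -0.21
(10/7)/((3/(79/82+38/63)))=40465/54243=0.75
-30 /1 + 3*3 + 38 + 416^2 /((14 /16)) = 1384567 /7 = 197795.29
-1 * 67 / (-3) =67 / 3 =22.33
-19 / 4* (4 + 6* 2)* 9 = -684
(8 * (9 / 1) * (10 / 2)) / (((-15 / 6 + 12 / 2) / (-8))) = -5760 / 7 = -822.86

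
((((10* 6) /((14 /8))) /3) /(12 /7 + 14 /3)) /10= 12 /67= 0.18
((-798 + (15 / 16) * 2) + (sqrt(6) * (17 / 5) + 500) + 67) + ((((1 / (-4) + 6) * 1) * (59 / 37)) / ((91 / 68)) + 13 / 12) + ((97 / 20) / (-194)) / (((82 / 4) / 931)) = -3682964737 / 16565640 + 17 * sqrt(6) / 5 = -214.00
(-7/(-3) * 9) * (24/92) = 126/23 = 5.48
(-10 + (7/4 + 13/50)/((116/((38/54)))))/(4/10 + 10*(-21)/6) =1042727/3612240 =0.29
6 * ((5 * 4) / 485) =24 / 97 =0.25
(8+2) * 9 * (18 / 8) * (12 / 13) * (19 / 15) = 3078 / 13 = 236.77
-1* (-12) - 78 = -66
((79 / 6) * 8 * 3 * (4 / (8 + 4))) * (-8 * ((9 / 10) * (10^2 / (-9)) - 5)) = 12640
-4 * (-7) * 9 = 252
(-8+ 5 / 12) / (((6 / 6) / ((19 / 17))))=-8.48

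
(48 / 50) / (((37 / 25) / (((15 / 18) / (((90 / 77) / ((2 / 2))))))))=154 / 333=0.46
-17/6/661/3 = -17/11898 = -0.00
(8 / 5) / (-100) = -2 / 125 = -0.02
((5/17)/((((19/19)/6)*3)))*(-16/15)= -32/51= -0.63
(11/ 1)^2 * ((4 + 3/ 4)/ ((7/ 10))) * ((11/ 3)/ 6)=126445/ 252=501.77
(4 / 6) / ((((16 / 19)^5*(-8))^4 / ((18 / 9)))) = 37589973457545958193355601 / 3713820117856140824697372672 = 0.01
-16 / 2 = -8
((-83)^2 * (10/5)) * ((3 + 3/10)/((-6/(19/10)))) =-14398.01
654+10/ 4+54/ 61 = 80201/ 122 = 657.39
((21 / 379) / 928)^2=441 / 123701330944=0.00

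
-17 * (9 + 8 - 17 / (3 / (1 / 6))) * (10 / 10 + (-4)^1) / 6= 4913 / 36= 136.47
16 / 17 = 0.94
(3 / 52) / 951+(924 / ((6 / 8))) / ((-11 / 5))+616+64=1978081 / 16484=120.00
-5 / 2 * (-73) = 365 / 2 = 182.50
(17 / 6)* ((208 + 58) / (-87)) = -2261 / 261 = -8.66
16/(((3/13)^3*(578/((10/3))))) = 7.51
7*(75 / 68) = 7.72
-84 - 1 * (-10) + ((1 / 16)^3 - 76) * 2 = -462847 / 2048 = -226.00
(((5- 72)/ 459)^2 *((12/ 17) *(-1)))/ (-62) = 8978/ 37009629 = 0.00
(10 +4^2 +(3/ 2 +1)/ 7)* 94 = 17343/ 7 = 2477.57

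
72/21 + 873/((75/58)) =678.55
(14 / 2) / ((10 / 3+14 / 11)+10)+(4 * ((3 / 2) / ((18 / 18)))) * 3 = 8907 / 482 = 18.48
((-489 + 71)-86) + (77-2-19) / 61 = -30688 / 61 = -503.08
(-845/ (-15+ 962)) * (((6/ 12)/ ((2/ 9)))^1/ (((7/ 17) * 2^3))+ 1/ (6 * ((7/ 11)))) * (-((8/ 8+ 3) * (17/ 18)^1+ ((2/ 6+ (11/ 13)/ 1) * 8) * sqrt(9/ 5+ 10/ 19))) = 9121775/ 2863728+ 189865 * sqrt(20995)/ 2267118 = 15.32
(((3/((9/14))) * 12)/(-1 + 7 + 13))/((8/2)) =14/19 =0.74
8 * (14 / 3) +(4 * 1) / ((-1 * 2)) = 106 / 3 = 35.33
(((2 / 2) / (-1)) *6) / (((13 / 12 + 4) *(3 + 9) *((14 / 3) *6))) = -3 / 854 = -0.00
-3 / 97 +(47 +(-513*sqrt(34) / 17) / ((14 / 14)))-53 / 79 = 354783 / 7663-513*sqrt(34) / 17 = -129.66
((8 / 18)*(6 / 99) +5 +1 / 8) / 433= 12241 / 1028808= 0.01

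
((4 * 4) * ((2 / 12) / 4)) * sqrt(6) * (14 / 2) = 14 * sqrt(6) / 3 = 11.43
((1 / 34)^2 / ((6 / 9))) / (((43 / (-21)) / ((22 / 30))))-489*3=-1467.00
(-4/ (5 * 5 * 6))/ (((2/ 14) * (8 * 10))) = -7/ 3000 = -0.00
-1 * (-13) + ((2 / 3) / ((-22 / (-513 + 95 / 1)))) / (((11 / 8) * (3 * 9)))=11887 / 891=13.34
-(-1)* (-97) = -97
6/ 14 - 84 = -585/ 7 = -83.57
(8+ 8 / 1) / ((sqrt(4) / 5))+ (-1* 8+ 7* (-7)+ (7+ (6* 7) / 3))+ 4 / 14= 30 / 7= 4.29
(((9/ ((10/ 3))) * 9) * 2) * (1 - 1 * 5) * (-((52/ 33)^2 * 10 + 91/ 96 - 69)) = -40667373/ 4840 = -8402.35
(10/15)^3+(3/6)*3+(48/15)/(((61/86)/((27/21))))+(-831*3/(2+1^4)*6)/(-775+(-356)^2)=36581904217/4840681230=7.56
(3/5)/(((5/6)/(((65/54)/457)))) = 13/6855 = 0.00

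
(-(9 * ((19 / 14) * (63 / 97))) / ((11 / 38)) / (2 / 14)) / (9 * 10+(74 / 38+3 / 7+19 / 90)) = -2450103390 / 1182520889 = -2.07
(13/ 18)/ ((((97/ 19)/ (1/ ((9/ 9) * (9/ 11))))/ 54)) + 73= 23960/ 291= 82.34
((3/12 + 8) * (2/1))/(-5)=-33/10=-3.30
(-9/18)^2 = 1/4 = 0.25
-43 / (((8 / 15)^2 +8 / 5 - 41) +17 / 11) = 106425 / 92986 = 1.14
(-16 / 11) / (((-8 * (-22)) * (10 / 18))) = -9 / 605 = -0.01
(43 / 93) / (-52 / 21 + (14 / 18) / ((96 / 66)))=-14448 / 60667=-0.24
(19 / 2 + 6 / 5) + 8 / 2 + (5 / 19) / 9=14.73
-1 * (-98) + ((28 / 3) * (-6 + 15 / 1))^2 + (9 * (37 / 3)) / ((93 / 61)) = 224031 / 31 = 7226.81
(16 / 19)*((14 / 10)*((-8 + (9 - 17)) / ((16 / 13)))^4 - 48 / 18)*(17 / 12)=40782388 / 855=47698.70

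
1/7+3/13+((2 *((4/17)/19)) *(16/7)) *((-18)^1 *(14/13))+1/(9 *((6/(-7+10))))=-353539/529074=-0.67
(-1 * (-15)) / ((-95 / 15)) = -45 / 19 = -2.37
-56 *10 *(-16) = 8960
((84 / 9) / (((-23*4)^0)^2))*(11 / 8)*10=385 / 3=128.33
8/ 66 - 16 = -524/ 33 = -15.88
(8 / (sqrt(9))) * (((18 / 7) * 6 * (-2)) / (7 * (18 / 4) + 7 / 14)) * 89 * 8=-12816 / 7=-1830.86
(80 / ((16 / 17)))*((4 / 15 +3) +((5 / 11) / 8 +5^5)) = 70199579 / 264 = 265907.50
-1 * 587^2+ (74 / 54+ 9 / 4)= -37213061 / 108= -344565.38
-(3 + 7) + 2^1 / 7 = -9.71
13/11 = 1.18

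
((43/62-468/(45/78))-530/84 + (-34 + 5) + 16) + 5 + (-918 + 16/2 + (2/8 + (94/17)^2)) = -6411745441/3762780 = -1703.99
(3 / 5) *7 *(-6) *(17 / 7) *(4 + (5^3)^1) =-39474 / 5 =-7894.80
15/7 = 2.14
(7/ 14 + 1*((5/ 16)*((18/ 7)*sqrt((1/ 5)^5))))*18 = 81*sqrt(5)/ 700 + 9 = 9.26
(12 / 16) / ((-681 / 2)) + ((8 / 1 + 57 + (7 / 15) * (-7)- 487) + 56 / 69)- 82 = -79326403 / 156630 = -506.46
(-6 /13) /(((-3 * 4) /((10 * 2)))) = 0.77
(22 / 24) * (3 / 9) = 11 / 36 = 0.31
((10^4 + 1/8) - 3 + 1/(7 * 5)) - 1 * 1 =2798923/280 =9996.15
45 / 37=1.22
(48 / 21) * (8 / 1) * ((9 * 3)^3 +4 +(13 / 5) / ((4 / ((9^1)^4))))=15329056 / 35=437973.03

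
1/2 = 0.50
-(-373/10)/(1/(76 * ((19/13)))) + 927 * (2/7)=2005652/455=4408.03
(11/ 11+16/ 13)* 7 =203/ 13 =15.62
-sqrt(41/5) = -sqrt(205)/5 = -2.86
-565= -565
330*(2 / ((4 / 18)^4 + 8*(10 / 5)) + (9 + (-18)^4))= 909364354965 / 26248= 34645091.24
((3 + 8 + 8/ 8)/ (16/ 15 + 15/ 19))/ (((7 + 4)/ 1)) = 3420/ 5819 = 0.59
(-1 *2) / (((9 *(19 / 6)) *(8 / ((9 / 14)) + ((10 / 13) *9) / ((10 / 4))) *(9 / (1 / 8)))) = -13 / 202920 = -0.00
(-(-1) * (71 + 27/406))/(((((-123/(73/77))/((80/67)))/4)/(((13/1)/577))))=-398276320/6756935997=-0.06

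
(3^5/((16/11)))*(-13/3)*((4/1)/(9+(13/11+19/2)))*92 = -5860998/433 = -13535.79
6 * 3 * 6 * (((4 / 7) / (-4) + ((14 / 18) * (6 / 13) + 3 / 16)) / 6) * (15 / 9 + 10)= 8815 / 104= 84.76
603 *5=3015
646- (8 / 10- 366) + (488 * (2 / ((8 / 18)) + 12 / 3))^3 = 356850454016 / 5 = 71370090803.20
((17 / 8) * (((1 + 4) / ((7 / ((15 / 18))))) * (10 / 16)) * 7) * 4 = 2125 / 96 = 22.14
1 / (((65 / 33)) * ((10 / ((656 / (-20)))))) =-2706 / 1625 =-1.67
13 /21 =0.62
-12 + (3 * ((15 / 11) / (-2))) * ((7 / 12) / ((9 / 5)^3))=-260983 / 21384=-12.20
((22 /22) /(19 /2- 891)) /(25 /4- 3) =-8 /22919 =-0.00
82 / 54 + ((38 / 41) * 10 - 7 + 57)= 67291 / 1107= 60.79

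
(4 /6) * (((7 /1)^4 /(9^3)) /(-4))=-2401 /4374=-0.55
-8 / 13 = -0.62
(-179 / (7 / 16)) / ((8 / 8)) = -2864 / 7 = -409.14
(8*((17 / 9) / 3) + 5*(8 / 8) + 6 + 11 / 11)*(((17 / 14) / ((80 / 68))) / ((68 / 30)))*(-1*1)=-1955 / 252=-7.76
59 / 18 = 3.28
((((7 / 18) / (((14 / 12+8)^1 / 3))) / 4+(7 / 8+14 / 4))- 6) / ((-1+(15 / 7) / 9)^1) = 14721 / 7040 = 2.09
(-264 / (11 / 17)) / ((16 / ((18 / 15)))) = -153 / 5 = -30.60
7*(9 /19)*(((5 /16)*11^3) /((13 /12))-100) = 930195 /988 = 941.49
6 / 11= 0.55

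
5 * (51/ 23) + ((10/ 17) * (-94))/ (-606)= 1324315/ 118473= 11.18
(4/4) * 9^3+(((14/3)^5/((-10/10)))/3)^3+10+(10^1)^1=-155567805379865963/387420489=-401547697.65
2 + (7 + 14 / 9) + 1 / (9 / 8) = 103 / 9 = 11.44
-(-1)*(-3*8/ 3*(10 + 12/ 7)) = -656/ 7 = -93.71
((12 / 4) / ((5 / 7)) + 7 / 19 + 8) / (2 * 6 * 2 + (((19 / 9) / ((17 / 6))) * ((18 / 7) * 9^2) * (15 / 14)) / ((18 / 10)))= 165767 / 1534915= 0.11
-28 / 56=-1 / 2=-0.50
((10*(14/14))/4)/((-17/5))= -25/34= -0.74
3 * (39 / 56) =117 / 56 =2.09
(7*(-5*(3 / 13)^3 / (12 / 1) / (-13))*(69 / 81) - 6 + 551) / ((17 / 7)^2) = 9152697505 / 99049548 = 92.41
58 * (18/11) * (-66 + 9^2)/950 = 1566/1045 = 1.50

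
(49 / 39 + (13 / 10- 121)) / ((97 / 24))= -184772 / 6305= -29.31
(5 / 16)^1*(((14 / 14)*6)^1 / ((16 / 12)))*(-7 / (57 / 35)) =-3675 / 608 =-6.04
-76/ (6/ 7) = -266/ 3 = -88.67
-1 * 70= -70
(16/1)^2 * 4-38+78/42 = 6915/7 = 987.86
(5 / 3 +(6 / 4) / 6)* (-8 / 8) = -23 / 12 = -1.92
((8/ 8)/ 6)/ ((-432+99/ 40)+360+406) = 20/ 40377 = 0.00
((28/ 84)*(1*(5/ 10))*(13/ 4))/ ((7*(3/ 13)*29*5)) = 0.00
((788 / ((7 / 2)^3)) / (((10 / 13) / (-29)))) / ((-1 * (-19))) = -1188304 / 32585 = -36.47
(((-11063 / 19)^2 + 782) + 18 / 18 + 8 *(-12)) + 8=122640864 / 361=339725.39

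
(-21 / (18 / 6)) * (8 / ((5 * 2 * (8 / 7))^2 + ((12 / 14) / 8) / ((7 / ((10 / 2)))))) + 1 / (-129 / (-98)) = 0.33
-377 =-377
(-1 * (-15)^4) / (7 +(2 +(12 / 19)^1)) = -320625 / 61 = -5256.15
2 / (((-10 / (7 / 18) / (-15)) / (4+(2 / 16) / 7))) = 75 / 16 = 4.69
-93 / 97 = -0.96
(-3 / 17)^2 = 9 / 289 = 0.03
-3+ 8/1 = 5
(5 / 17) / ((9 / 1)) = 0.03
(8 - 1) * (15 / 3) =35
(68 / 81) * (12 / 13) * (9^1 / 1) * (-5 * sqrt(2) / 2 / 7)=-680 * sqrt(2) / 273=-3.52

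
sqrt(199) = 14.11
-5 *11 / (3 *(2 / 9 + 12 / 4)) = -165 / 29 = -5.69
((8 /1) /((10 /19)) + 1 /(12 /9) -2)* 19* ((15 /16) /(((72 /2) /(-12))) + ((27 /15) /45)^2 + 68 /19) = 866.20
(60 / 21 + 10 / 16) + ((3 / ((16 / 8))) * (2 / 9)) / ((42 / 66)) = 673 / 168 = 4.01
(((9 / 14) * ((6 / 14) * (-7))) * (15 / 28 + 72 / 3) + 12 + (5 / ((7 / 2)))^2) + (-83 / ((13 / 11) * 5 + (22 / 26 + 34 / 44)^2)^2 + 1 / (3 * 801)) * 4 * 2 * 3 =-9269820423325727453 / 152850630103044552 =-60.65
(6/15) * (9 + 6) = 6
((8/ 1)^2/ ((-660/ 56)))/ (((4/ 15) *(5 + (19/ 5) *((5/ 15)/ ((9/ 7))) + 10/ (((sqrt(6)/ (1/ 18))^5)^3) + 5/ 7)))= -9835773735629444303907175879016897085213998557817733120/ 3235889638713955644219574997121200538130140181240142869 + 1295598525103364389283561472000 *sqrt(6)/ 3235889638713955644219574997121200538130140181240142869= -3.04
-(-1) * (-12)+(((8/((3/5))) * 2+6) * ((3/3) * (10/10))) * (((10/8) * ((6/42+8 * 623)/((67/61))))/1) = 74483191/402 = 185281.57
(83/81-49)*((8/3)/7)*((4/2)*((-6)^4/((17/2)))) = -1989632/357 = -5573.20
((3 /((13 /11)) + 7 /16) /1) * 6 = 1857 /104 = 17.86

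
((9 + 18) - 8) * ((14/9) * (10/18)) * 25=33250/81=410.49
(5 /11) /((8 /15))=75 /88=0.85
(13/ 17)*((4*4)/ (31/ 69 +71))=0.17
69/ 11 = 6.27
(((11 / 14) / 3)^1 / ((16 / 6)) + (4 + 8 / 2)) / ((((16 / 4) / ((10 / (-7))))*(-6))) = 4535 / 9408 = 0.48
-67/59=-1.14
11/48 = 0.23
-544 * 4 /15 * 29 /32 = -1972 /15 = -131.47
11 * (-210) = -2310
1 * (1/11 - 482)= -5301/11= -481.91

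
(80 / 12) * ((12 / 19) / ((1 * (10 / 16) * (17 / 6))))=768 / 323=2.38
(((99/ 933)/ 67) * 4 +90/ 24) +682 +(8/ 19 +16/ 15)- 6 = 16182393887/ 23754180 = 681.24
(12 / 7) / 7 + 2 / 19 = 326 / 931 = 0.35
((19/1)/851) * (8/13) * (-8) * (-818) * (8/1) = 719.29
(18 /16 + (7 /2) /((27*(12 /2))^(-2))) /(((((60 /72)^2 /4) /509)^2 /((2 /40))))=123368405046408 /3125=39477889614.85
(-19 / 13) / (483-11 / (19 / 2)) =-361 / 119015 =-0.00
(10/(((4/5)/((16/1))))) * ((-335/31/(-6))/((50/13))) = 93.66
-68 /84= -17 /21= -0.81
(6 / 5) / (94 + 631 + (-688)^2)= 2 / 790115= 0.00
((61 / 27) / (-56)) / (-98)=61 / 148176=0.00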